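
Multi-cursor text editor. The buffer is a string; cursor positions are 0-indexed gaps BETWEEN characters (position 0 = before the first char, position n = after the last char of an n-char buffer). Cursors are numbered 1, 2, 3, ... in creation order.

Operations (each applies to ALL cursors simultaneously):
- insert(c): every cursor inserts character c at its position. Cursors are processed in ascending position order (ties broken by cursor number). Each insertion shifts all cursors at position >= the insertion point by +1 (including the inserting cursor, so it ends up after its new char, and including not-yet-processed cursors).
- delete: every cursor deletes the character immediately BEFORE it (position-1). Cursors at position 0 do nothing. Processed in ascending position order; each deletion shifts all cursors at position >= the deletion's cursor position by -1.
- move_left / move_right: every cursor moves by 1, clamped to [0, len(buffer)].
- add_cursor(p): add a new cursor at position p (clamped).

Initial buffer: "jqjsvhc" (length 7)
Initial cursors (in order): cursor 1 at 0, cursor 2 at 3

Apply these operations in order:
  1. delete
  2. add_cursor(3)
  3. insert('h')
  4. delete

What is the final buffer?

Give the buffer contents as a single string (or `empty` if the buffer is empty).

After op 1 (delete): buffer="jqsvhc" (len 6), cursors c1@0 c2@2, authorship ......
After op 2 (add_cursor(3)): buffer="jqsvhc" (len 6), cursors c1@0 c2@2 c3@3, authorship ......
After op 3 (insert('h')): buffer="hjqhshvhc" (len 9), cursors c1@1 c2@4 c3@6, authorship 1..2.3...
After op 4 (delete): buffer="jqsvhc" (len 6), cursors c1@0 c2@2 c3@3, authorship ......

Answer: jqsvhc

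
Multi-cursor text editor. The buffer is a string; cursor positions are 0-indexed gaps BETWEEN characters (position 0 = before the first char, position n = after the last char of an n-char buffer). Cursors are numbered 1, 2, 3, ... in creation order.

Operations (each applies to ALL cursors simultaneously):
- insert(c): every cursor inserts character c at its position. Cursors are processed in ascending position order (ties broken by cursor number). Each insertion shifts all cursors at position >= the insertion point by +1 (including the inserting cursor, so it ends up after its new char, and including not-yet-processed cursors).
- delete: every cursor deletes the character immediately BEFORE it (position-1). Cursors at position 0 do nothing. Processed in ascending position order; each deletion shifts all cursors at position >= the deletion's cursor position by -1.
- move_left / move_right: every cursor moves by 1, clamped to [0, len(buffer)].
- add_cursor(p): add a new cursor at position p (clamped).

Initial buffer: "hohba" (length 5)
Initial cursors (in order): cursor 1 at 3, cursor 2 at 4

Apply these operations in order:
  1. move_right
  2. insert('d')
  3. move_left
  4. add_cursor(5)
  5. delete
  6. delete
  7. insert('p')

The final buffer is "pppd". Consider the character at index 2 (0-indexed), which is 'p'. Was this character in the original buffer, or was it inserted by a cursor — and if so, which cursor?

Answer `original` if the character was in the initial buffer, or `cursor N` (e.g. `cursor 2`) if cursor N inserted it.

After op 1 (move_right): buffer="hohba" (len 5), cursors c1@4 c2@5, authorship .....
After op 2 (insert('d')): buffer="hohbdad" (len 7), cursors c1@5 c2@7, authorship ....1.2
After op 3 (move_left): buffer="hohbdad" (len 7), cursors c1@4 c2@6, authorship ....1.2
After op 4 (add_cursor(5)): buffer="hohbdad" (len 7), cursors c1@4 c3@5 c2@6, authorship ....1.2
After op 5 (delete): buffer="hohd" (len 4), cursors c1@3 c2@3 c3@3, authorship ...2
After op 6 (delete): buffer="d" (len 1), cursors c1@0 c2@0 c3@0, authorship 2
After op 7 (insert('p')): buffer="pppd" (len 4), cursors c1@3 c2@3 c3@3, authorship 1232
Authorship (.=original, N=cursor N): 1 2 3 2
Index 2: author = 3

Answer: cursor 3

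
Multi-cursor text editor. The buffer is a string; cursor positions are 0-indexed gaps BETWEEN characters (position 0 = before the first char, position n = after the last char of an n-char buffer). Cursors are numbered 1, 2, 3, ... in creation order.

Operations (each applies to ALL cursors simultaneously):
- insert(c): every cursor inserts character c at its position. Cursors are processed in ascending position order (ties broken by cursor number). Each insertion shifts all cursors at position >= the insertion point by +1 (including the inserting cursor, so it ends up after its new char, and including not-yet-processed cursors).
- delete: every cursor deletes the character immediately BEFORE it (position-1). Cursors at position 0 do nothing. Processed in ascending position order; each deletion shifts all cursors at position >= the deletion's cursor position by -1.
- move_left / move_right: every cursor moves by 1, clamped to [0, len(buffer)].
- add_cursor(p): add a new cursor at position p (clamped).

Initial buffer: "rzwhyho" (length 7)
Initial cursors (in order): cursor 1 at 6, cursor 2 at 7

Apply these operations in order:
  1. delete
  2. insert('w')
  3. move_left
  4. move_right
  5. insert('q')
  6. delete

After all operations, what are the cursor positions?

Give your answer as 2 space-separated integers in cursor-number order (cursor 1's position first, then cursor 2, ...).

Answer: 7 7

Derivation:
After op 1 (delete): buffer="rzwhy" (len 5), cursors c1@5 c2@5, authorship .....
After op 2 (insert('w')): buffer="rzwhyww" (len 7), cursors c1@7 c2@7, authorship .....12
After op 3 (move_left): buffer="rzwhyww" (len 7), cursors c1@6 c2@6, authorship .....12
After op 4 (move_right): buffer="rzwhyww" (len 7), cursors c1@7 c2@7, authorship .....12
After op 5 (insert('q')): buffer="rzwhywwqq" (len 9), cursors c1@9 c2@9, authorship .....1212
After op 6 (delete): buffer="rzwhyww" (len 7), cursors c1@7 c2@7, authorship .....12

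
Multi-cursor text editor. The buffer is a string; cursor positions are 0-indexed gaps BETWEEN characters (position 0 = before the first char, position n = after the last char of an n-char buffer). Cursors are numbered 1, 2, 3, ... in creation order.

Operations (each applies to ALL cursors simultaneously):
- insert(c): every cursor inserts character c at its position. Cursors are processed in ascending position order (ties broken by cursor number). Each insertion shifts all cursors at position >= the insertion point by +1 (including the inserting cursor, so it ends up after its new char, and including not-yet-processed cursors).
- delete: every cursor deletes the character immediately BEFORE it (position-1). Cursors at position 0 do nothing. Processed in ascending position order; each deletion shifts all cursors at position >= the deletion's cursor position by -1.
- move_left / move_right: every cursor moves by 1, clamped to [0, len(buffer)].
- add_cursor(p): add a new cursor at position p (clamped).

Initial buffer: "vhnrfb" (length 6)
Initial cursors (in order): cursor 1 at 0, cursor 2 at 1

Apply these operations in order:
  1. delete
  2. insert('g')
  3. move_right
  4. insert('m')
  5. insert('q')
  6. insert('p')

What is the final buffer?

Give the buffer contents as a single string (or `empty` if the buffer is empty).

After op 1 (delete): buffer="hnrfb" (len 5), cursors c1@0 c2@0, authorship .....
After op 2 (insert('g')): buffer="gghnrfb" (len 7), cursors c1@2 c2@2, authorship 12.....
After op 3 (move_right): buffer="gghnrfb" (len 7), cursors c1@3 c2@3, authorship 12.....
After op 4 (insert('m')): buffer="gghmmnrfb" (len 9), cursors c1@5 c2@5, authorship 12.12....
After op 5 (insert('q')): buffer="gghmmqqnrfb" (len 11), cursors c1@7 c2@7, authorship 12.1212....
After op 6 (insert('p')): buffer="gghmmqqppnrfb" (len 13), cursors c1@9 c2@9, authorship 12.121212....

Answer: gghmmqqppnrfb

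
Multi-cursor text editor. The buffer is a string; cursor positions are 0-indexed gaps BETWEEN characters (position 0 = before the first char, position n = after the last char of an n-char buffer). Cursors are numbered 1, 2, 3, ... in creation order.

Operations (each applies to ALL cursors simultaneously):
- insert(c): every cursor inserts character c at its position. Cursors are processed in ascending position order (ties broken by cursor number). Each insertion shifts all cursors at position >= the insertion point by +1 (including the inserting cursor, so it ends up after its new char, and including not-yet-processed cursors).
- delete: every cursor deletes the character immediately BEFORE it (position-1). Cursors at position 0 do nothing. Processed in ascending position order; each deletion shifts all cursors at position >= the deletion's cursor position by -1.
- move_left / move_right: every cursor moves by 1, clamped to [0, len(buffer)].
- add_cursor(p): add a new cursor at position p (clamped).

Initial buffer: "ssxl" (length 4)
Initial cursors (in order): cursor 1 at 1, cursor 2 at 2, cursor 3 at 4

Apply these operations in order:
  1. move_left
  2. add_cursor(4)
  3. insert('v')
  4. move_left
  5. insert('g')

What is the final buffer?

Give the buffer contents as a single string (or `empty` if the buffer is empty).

Answer: gvsgvsxgvlgv

Derivation:
After op 1 (move_left): buffer="ssxl" (len 4), cursors c1@0 c2@1 c3@3, authorship ....
After op 2 (add_cursor(4)): buffer="ssxl" (len 4), cursors c1@0 c2@1 c3@3 c4@4, authorship ....
After op 3 (insert('v')): buffer="vsvsxvlv" (len 8), cursors c1@1 c2@3 c3@6 c4@8, authorship 1.2..3.4
After op 4 (move_left): buffer="vsvsxvlv" (len 8), cursors c1@0 c2@2 c3@5 c4@7, authorship 1.2..3.4
After op 5 (insert('g')): buffer="gvsgvsxgvlgv" (len 12), cursors c1@1 c2@4 c3@8 c4@11, authorship 11.22..33.44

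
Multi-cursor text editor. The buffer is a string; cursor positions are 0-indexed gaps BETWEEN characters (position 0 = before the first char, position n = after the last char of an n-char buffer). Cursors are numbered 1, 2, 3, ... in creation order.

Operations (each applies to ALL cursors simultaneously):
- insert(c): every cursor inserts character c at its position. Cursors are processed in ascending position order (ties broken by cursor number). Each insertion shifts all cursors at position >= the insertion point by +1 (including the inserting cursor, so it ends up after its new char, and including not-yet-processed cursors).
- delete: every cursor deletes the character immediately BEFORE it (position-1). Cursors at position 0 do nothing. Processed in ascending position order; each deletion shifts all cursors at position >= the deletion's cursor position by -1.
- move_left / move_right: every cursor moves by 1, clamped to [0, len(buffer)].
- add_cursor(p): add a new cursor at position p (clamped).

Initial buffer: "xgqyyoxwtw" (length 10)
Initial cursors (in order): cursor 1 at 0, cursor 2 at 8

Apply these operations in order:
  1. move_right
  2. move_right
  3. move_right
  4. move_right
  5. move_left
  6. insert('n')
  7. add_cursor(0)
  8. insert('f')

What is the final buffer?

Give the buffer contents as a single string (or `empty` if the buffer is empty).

After op 1 (move_right): buffer="xgqyyoxwtw" (len 10), cursors c1@1 c2@9, authorship ..........
After op 2 (move_right): buffer="xgqyyoxwtw" (len 10), cursors c1@2 c2@10, authorship ..........
After op 3 (move_right): buffer="xgqyyoxwtw" (len 10), cursors c1@3 c2@10, authorship ..........
After op 4 (move_right): buffer="xgqyyoxwtw" (len 10), cursors c1@4 c2@10, authorship ..........
After op 5 (move_left): buffer="xgqyyoxwtw" (len 10), cursors c1@3 c2@9, authorship ..........
After op 6 (insert('n')): buffer="xgqnyyoxwtnw" (len 12), cursors c1@4 c2@11, authorship ...1......2.
After op 7 (add_cursor(0)): buffer="xgqnyyoxwtnw" (len 12), cursors c3@0 c1@4 c2@11, authorship ...1......2.
After op 8 (insert('f')): buffer="fxgqnfyyoxwtnfw" (len 15), cursors c3@1 c1@6 c2@14, authorship 3...11......22.

Answer: fxgqnfyyoxwtnfw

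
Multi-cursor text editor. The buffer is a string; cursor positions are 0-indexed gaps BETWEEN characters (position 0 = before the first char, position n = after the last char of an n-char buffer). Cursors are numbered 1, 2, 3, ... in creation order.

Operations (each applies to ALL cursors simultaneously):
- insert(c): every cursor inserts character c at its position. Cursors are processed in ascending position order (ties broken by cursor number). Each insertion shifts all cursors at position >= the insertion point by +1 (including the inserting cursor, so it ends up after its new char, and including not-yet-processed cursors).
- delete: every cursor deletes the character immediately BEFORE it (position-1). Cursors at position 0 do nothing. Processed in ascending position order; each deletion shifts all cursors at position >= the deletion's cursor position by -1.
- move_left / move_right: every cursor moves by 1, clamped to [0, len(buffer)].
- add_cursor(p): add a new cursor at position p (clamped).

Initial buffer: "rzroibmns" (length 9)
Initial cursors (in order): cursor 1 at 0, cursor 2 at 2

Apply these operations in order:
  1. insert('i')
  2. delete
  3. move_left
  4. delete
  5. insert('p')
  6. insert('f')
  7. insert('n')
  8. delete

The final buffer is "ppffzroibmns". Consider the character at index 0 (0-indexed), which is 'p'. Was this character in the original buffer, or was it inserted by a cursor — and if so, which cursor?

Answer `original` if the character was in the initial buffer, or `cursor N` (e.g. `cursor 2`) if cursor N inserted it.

Answer: cursor 1

Derivation:
After op 1 (insert('i')): buffer="irziroibmns" (len 11), cursors c1@1 c2@4, authorship 1..2.......
After op 2 (delete): buffer="rzroibmns" (len 9), cursors c1@0 c2@2, authorship .........
After op 3 (move_left): buffer="rzroibmns" (len 9), cursors c1@0 c2@1, authorship .........
After op 4 (delete): buffer="zroibmns" (len 8), cursors c1@0 c2@0, authorship ........
After op 5 (insert('p')): buffer="ppzroibmns" (len 10), cursors c1@2 c2@2, authorship 12........
After op 6 (insert('f')): buffer="ppffzroibmns" (len 12), cursors c1@4 c2@4, authorship 1212........
After op 7 (insert('n')): buffer="ppffnnzroibmns" (len 14), cursors c1@6 c2@6, authorship 121212........
After op 8 (delete): buffer="ppffzroibmns" (len 12), cursors c1@4 c2@4, authorship 1212........
Authorship (.=original, N=cursor N): 1 2 1 2 . . . . . . . .
Index 0: author = 1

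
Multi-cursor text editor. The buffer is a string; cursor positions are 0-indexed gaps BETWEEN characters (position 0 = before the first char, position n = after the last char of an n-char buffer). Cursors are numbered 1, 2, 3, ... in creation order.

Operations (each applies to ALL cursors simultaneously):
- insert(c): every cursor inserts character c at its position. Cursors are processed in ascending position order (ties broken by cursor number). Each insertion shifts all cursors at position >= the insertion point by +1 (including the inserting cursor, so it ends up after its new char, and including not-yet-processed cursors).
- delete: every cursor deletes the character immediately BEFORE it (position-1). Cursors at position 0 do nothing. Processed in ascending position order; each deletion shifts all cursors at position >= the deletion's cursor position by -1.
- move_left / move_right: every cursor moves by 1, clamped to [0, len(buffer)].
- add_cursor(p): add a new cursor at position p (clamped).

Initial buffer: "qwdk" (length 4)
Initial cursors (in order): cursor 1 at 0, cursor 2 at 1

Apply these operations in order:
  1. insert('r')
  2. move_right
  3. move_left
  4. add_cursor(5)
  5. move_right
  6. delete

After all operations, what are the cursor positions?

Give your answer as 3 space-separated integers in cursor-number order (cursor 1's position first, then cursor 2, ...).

Answer: 1 2 3

Derivation:
After op 1 (insert('r')): buffer="rqrwdk" (len 6), cursors c1@1 c2@3, authorship 1.2...
After op 2 (move_right): buffer="rqrwdk" (len 6), cursors c1@2 c2@4, authorship 1.2...
After op 3 (move_left): buffer="rqrwdk" (len 6), cursors c1@1 c2@3, authorship 1.2...
After op 4 (add_cursor(5)): buffer="rqrwdk" (len 6), cursors c1@1 c2@3 c3@5, authorship 1.2...
After op 5 (move_right): buffer="rqrwdk" (len 6), cursors c1@2 c2@4 c3@6, authorship 1.2...
After op 6 (delete): buffer="rrd" (len 3), cursors c1@1 c2@2 c3@3, authorship 12.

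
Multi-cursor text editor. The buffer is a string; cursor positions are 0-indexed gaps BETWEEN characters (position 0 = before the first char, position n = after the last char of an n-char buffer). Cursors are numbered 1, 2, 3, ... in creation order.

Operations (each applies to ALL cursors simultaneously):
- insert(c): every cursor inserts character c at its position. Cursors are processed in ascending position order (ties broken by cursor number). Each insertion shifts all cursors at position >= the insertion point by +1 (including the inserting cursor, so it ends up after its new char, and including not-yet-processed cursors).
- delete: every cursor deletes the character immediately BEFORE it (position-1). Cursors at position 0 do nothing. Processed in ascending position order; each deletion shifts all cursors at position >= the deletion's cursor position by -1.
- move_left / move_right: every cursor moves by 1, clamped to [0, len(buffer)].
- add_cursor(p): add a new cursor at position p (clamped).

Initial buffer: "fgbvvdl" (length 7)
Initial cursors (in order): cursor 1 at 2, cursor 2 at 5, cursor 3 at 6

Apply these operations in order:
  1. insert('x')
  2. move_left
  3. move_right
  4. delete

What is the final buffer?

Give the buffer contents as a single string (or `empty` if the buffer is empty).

Answer: fgbvvdl

Derivation:
After op 1 (insert('x')): buffer="fgxbvvxdxl" (len 10), cursors c1@3 c2@7 c3@9, authorship ..1...2.3.
After op 2 (move_left): buffer="fgxbvvxdxl" (len 10), cursors c1@2 c2@6 c3@8, authorship ..1...2.3.
After op 3 (move_right): buffer="fgxbvvxdxl" (len 10), cursors c1@3 c2@7 c3@9, authorship ..1...2.3.
After op 4 (delete): buffer="fgbvvdl" (len 7), cursors c1@2 c2@5 c3@6, authorship .......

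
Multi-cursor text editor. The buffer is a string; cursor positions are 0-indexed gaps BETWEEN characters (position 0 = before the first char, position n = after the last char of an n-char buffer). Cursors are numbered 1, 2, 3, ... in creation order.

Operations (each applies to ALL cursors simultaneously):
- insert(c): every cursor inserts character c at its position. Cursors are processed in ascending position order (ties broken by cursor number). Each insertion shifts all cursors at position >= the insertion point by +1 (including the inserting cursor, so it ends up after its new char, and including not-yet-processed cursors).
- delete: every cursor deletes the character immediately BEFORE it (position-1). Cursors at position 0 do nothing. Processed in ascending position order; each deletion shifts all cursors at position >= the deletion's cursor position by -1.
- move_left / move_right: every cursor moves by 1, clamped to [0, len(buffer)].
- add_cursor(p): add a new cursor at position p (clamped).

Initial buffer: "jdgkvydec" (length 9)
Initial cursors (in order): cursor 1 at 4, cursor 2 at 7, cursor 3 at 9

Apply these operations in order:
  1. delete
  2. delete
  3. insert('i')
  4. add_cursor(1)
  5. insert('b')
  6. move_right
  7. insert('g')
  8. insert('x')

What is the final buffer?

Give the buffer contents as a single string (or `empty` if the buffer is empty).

Answer: jbdgxibvgxiibbggxx

Derivation:
After op 1 (delete): buffer="jdgvye" (len 6), cursors c1@3 c2@5 c3@6, authorship ......
After op 2 (delete): buffer="jdv" (len 3), cursors c1@2 c2@3 c3@3, authorship ...
After op 3 (insert('i')): buffer="jdivii" (len 6), cursors c1@3 c2@6 c3@6, authorship ..1.23
After op 4 (add_cursor(1)): buffer="jdivii" (len 6), cursors c4@1 c1@3 c2@6 c3@6, authorship ..1.23
After op 5 (insert('b')): buffer="jbdibviibb" (len 10), cursors c4@2 c1@5 c2@10 c3@10, authorship .4.11.2323
After op 6 (move_right): buffer="jbdibviibb" (len 10), cursors c4@3 c1@6 c2@10 c3@10, authorship .4.11.2323
After op 7 (insert('g')): buffer="jbdgibvgiibbgg" (len 14), cursors c4@4 c1@8 c2@14 c3@14, authorship .4.411.1232323
After op 8 (insert('x')): buffer="jbdgxibvgxiibbggxx" (len 18), cursors c4@5 c1@10 c2@18 c3@18, authorship .4.4411.1123232323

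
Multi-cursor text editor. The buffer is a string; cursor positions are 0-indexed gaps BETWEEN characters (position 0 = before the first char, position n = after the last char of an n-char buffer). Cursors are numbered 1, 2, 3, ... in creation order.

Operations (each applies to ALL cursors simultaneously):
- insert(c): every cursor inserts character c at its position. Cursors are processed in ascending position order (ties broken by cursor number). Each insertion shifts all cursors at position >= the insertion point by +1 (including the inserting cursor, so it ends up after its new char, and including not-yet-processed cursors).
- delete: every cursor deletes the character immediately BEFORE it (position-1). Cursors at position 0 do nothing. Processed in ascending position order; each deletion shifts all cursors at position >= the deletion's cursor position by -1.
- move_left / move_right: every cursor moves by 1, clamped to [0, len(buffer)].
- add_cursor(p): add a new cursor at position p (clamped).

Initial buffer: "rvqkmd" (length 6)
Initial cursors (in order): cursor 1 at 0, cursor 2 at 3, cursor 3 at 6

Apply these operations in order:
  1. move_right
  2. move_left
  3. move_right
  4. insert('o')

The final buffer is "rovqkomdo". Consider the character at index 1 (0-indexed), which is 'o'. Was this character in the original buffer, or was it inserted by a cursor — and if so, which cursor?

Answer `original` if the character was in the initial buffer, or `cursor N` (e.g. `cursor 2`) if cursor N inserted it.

Answer: cursor 1

Derivation:
After op 1 (move_right): buffer="rvqkmd" (len 6), cursors c1@1 c2@4 c3@6, authorship ......
After op 2 (move_left): buffer="rvqkmd" (len 6), cursors c1@0 c2@3 c3@5, authorship ......
After op 3 (move_right): buffer="rvqkmd" (len 6), cursors c1@1 c2@4 c3@6, authorship ......
After op 4 (insert('o')): buffer="rovqkomdo" (len 9), cursors c1@2 c2@6 c3@9, authorship .1...2..3
Authorship (.=original, N=cursor N): . 1 . . . 2 . . 3
Index 1: author = 1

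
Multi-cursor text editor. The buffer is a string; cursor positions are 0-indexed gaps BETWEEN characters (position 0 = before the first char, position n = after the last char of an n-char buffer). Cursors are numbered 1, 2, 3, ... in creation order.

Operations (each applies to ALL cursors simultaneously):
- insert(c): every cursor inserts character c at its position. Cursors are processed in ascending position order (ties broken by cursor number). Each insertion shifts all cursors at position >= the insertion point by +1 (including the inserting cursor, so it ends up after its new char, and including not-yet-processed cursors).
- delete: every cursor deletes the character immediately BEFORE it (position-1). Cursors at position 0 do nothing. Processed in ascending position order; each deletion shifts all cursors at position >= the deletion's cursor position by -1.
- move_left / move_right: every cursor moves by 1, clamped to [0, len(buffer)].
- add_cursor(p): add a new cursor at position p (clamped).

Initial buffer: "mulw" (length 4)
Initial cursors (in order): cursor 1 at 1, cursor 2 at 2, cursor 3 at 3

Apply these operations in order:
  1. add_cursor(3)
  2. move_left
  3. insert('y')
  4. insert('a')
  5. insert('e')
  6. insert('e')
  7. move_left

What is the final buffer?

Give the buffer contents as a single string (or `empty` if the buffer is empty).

After op 1 (add_cursor(3)): buffer="mulw" (len 4), cursors c1@1 c2@2 c3@3 c4@3, authorship ....
After op 2 (move_left): buffer="mulw" (len 4), cursors c1@0 c2@1 c3@2 c4@2, authorship ....
After op 3 (insert('y')): buffer="ymyuyylw" (len 8), cursors c1@1 c2@3 c3@6 c4@6, authorship 1.2.34..
After op 4 (insert('a')): buffer="yamyauyyaalw" (len 12), cursors c1@2 c2@5 c3@10 c4@10, authorship 11.22.3434..
After op 5 (insert('e')): buffer="yaemyaeuyyaaeelw" (len 16), cursors c1@3 c2@7 c3@14 c4@14, authorship 111.222.343434..
After op 6 (insert('e')): buffer="yaeemyaeeuyyaaeeeelw" (len 20), cursors c1@4 c2@9 c3@18 c4@18, authorship 1111.2222.34343434..
After op 7 (move_left): buffer="yaeemyaeeuyyaaeeeelw" (len 20), cursors c1@3 c2@8 c3@17 c4@17, authorship 1111.2222.34343434..

Answer: yaeemyaeeuyyaaeeeelw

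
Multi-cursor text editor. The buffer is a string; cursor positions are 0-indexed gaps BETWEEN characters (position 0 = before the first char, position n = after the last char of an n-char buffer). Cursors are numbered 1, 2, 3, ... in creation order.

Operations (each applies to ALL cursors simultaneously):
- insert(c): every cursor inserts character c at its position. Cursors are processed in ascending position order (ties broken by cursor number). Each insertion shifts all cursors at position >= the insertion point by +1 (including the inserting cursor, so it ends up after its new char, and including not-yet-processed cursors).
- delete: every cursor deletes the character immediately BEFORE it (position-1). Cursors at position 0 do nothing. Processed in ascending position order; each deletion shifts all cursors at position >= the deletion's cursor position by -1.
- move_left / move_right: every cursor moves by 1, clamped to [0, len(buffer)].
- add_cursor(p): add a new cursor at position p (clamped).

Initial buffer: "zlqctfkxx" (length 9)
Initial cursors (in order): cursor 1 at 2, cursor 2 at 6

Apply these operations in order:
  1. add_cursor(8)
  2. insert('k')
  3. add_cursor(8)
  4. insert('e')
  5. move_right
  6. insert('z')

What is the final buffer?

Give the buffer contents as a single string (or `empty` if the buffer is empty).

After op 1 (add_cursor(8)): buffer="zlqctfkxx" (len 9), cursors c1@2 c2@6 c3@8, authorship .........
After op 2 (insert('k')): buffer="zlkqctfkkxkx" (len 12), cursors c1@3 c2@8 c3@11, authorship ..1....2..3.
After op 3 (add_cursor(8)): buffer="zlkqctfkkxkx" (len 12), cursors c1@3 c2@8 c4@8 c3@11, authorship ..1....2..3.
After op 4 (insert('e')): buffer="zlkeqctfkeekxkex" (len 16), cursors c1@4 c2@11 c4@11 c3@15, authorship ..11....224..33.
After op 5 (move_right): buffer="zlkeqctfkeekxkex" (len 16), cursors c1@5 c2@12 c4@12 c3@16, authorship ..11....224..33.
After op 6 (insert('z')): buffer="zlkeqzctfkeekzzxkexz" (len 20), cursors c1@6 c2@15 c4@15 c3@20, authorship ..11.1...224.24.33.3

Answer: zlkeqzctfkeekzzxkexz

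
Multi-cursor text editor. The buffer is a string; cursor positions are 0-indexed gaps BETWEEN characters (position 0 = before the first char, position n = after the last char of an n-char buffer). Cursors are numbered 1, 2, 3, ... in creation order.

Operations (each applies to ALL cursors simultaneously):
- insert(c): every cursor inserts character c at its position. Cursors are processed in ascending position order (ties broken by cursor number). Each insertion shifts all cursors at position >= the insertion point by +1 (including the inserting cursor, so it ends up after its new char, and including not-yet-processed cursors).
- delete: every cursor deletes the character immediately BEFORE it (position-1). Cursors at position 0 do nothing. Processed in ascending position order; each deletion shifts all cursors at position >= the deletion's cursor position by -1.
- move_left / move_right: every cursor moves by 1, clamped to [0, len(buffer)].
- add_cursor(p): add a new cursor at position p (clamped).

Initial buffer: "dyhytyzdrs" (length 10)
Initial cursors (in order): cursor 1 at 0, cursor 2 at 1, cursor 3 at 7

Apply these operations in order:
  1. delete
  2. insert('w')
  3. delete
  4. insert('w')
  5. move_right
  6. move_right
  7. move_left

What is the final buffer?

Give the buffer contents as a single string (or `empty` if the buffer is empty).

Answer: wwyhytywdrs

Derivation:
After op 1 (delete): buffer="yhytydrs" (len 8), cursors c1@0 c2@0 c3@5, authorship ........
After op 2 (insert('w')): buffer="wwyhytywdrs" (len 11), cursors c1@2 c2@2 c3@8, authorship 12.....3...
After op 3 (delete): buffer="yhytydrs" (len 8), cursors c1@0 c2@0 c3@5, authorship ........
After op 4 (insert('w')): buffer="wwyhytywdrs" (len 11), cursors c1@2 c2@2 c3@8, authorship 12.....3...
After op 5 (move_right): buffer="wwyhytywdrs" (len 11), cursors c1@3 c2@3 c3@9, authorship 12.....3...
After op 6 (move_right): buffer="wwyhytywdrs" (len 11), cursors c1@4 c2@4 c3@10, authorship 12.....3...
After op 7 (move_left): buffer="wwyhytywdrs" (len 11), cursors c1@3 c2@3 c3@9, authorship 12.....3...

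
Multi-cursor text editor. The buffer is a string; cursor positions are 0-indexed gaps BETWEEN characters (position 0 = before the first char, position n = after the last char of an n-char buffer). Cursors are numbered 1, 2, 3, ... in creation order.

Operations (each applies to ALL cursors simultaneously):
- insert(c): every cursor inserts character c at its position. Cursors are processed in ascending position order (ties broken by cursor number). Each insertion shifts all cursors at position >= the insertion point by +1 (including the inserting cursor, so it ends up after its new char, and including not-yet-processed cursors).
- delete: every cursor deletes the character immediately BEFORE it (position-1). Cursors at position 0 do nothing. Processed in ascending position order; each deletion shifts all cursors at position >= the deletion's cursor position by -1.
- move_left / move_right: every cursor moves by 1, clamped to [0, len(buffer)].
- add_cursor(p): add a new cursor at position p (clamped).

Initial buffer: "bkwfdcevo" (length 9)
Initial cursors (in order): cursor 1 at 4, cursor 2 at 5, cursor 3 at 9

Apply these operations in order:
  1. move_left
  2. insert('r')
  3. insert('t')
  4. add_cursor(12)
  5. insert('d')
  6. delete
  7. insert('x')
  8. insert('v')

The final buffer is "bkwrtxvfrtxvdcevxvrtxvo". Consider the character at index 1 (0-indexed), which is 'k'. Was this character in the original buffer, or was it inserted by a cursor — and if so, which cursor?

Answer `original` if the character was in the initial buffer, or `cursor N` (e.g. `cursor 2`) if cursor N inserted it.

After op 1 (move_left): buffer="bkwfdcevo" (len 9), cursors c1@3 c2@4 c3@8, authorship .........
After op 2 (insert('r')): buffer="bkwrfrdcevro" (len 12), cursors c1@4 c2@6 c3@11, authorship ...1.2....3.
After op 3 (insert('t')): buffer="bkwrtfrtdcevrto" (len 15), cursors c1@5 c2@8 c3@14, authorship ...11.22....33.
After op 4 (add_cursor(12)): buffer="bkwrtfrtdcevrto" (len 15), cursors c1@5 c2@8 c4@12 c3@14, authorship ...11.22....33.
After op 5 (insert('d')): buffer="bkwrtdfrtddcevdrtdo" (len 19), cursors c1@6 c2@10 c4@15 c3@18, authorship ...111.222....4333.
After op 6 (delete): buffer="bkwrtfrtdcevrto" (len 15), cursors c1@5 c2@8 c4@12 c3@14, authorship ...11.22....33.
After op 7 (insert('x')): buffer="bkwrtxfrtxdcevxrtxo" (len 19), cursors c1@6 c2@10 c4@15 c3@18, authorship ...111.222....4333.
After op 8 (insert('v')): buffer="bkwrtxvfrtxvdcevxvrtxvo" (len 23), cursors c1@7 c2@12 c4@18 c3@22, authorship ...1111.2222....443333.
Authorship (.=original, N=cursor N): . . . 1 1 1 1 . 2 2 2 2 . . . . 4 4 3 3 3 3 .
Index 1: author = original

Answer: original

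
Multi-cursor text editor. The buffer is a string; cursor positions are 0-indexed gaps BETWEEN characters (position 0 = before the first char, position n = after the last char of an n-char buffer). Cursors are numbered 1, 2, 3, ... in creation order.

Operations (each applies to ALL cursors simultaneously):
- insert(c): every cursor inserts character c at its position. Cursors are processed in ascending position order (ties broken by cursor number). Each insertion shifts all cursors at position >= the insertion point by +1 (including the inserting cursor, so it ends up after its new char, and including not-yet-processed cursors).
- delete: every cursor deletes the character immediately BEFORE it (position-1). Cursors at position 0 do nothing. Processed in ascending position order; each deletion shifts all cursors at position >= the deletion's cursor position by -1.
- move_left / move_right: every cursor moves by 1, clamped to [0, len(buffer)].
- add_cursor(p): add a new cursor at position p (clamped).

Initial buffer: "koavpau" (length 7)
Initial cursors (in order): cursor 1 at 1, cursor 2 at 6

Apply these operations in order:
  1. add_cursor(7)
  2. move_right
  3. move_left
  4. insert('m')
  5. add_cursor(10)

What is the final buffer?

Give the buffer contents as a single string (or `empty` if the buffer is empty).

After op 1 (add_cursor(7)): buffer="koavpau" (len 7), cursors c1@1 c2@6 c3@7, authorship .......
After op 2 (move_right): buffer="koavpau" (len 7), cursors c1@2 c2@7 c3@7, authorship .......
After op 3 (move_left): buffer="koavpau" (len 7), cursors c1@1 c2@6 c3@6, authorship .......
After op 4 (insert('m')): buffer="kmoavpammu" (len 10), cursors c1@2 c2@9 c3@9, authorship .1.....23.
After op 5 (add_cursor(10)): buffer="kmoavpammu" (len 10), cursors c1@2 c2@9 c3@9 c4@10, authorship .1.....23.

Answer: kmoavpammu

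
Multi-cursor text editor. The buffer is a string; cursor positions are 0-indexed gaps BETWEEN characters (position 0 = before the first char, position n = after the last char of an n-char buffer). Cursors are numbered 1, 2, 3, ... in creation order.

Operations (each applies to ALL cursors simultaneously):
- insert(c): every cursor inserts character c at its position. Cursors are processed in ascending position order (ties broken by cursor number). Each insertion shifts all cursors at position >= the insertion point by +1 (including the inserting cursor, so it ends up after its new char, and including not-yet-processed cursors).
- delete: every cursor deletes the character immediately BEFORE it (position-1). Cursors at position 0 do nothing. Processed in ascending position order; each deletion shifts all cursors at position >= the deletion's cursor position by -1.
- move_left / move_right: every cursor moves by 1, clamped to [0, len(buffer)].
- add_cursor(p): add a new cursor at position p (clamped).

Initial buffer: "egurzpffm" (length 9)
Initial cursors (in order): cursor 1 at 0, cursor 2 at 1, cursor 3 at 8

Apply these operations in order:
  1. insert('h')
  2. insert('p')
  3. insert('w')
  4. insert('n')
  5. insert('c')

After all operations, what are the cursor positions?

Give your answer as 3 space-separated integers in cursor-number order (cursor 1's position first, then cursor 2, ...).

After op 1 (insert('h')): buffer="hehgurzpffhm" (len 12), cursors c1@1 c2@3 c3@11, authorship 1.2.......3.
After op 2 (insert('p')): buffer="hpehpgurzpffhpm" (len 15), cursors c1@2 c2@5 c3@14, authorship 11.22.......33.
After op 3 (insert('w')): buffer="hpwehpwgurzpffhpwm" (len 18), cursors c1@3 c2@7 c3@17, authorship 111.222.......333.
After op 4 (insert('n')): buffer="hpwnehpwngurzpffhpwnm" (len 21), cursors c1@4 c2@9 c3@20, authorship 1111.2222.......3333.
After op 5 (insert('c')): buffer="hpwncehpwncgurzpffhpwncm" (len 24), cursors c1@5 c2@11 c3@23, authorship 11111.22222.......33333.

Answer: 5 11 23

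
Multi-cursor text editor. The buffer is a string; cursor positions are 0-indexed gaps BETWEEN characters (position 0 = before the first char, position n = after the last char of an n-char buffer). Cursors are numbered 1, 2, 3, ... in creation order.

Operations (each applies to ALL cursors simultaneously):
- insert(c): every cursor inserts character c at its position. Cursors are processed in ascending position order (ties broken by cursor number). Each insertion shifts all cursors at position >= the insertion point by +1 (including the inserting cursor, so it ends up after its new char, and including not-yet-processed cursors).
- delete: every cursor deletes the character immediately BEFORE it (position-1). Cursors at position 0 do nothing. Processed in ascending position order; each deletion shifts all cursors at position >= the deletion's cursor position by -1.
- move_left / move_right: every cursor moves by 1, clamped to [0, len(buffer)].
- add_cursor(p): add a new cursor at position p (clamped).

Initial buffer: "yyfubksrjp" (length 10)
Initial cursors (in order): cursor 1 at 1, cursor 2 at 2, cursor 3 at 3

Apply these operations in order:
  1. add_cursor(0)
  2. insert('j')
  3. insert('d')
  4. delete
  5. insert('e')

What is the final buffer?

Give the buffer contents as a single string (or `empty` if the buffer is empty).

Answer: jeyjeyjefjeubksrjp

Derivation:
After op 1 (add_cursor(0)): buffer="yyfubksrjp" (len 10), cursors c4@0 c1@1 c2@2 c3@3, authorship ..........
After op 2 (insert('j')): buffer="jyjyjfjubksrjp" (len 14), cursors c4@1 c1@3 c2@5 c3@7, authorship 4.1.2.3.......
After op 3 (insert('d')): buffer="jdyjdyjdfjdubksrjp" (len 18), cursors c4@2 c1@5 c2@8 c3@11, authorship 44.11.22.33.......
After op 4 (delete): buffer="jyjyjfjubksrjp" (len 14), cursors c4@1 c1@3 c2@5 c3@7, authorship 4.1.2.3.......
After op 5 (insert('e')): buffer="jeyjeyjefjeubksrjp" (len 18), cursors c4@2 c1@5 c2@8 c3@11, authorship 44.11.22.33.......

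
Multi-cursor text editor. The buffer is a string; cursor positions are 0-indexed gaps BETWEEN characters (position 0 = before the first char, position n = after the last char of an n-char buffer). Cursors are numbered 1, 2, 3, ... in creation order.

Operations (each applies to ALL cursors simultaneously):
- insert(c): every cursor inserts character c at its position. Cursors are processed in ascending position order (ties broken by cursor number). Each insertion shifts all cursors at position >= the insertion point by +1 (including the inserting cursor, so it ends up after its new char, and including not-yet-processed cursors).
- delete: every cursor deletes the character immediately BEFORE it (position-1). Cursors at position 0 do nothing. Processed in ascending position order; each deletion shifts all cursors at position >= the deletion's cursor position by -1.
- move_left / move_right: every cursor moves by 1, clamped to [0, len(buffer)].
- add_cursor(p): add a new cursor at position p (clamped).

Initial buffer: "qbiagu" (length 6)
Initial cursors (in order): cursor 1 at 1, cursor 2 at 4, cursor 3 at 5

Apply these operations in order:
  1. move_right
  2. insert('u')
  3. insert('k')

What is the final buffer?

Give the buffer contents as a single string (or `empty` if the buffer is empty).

Answer: qbukiagukuuk

Derivation:
After op 1 (move_right): buffer="qbiagu" (len 6), cursors c1@2 c2@5 c3@6, authorship ......
After op 2 (insert('u')): buffer="qbuiaguuu" (len 9), cursors c1@3 c2@7 c3@9, authorship ..1...2.3
After op 3 (insert('k')): buffer="qbukiagukuuk" (len 12), cursors c1@4 c2@9 c3@12, authorship ..11...22.33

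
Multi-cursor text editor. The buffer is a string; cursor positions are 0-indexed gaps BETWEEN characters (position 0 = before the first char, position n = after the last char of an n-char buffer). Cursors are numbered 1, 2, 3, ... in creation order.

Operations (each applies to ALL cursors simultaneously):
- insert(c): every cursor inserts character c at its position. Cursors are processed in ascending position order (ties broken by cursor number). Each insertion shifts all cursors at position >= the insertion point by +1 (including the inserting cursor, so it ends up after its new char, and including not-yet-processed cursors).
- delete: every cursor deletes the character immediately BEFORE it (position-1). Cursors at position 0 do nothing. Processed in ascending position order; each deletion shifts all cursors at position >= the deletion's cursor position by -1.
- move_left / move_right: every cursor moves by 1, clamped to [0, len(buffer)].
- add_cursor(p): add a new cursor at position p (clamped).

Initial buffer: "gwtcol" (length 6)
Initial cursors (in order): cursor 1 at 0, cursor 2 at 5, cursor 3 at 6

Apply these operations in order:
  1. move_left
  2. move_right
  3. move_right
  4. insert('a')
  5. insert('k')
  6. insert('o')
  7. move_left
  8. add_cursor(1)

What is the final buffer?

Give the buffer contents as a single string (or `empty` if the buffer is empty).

Answer: gwakotcolaakkoo

Derivation:
After op 1 (move_left): buffer="gwtcol" (len 6), cursors c1@0 c2@4 c3@5, authorship ......
After op 2 (move_right): buffer="gwtcol" (len 6), cursors c1@1 c2@5 c3@6, authorship ......
After op 3 (move_right): buffer="gwtcol" (len 6), cursors c1@2 c2@6 c3@6, authorship ......
After op 4 (insert('a')): buffer="gwatcolaa" (len 9), cursors c1@3 c2@9 c3@9, authorship ..1....23
After op 5 (insert('k')): buffer="gwaktcolaakk" (len 12), cursors c1@4 c2@12 c3@12, authorship ..11....2323
After op 6 (insert('o')): buffer="gwakotcolaakkoo" (len 15), cursors c1@5 c2@15 c3@15, authorship ..111....232323
After op 7 (move_left): buffer="gwakotcolaakkoo" (len 15), cursors c1@4 c2@14 c3@14, authorship ..111....232323
After op 8 (add_cursor(1)): buffer="gwakotcolaakkoo" (len 15), cursors c4@1 c1@4 c2@14 c3@14, authorship ..111....232323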